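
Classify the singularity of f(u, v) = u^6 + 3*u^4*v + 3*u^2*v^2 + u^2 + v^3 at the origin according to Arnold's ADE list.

A_{2}

The Hessian of f at 0 has rank 1. Corank 1: A-series; mu = 2 gives A_2.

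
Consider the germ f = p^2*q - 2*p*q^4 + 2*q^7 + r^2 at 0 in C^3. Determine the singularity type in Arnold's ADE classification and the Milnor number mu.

The Hessian of f at 0 is [[0, 0, 0], [0, 0, 0], [0, 0, 2]] with rank 1, so corank 2. A Groebner basis of the Jacobian ideal J(f) in C{p,q,r} is {p^2/6 + p*q^3, -p*q + q^4, p^3, p^2*q, r}; counting standard monomials gives mu = 8. Corank 2; j^3 = p^2*q has shape L^2 M (L != M), so D-series; mu = 8 gives D_8.

Type D8, Milnor number mu = 8.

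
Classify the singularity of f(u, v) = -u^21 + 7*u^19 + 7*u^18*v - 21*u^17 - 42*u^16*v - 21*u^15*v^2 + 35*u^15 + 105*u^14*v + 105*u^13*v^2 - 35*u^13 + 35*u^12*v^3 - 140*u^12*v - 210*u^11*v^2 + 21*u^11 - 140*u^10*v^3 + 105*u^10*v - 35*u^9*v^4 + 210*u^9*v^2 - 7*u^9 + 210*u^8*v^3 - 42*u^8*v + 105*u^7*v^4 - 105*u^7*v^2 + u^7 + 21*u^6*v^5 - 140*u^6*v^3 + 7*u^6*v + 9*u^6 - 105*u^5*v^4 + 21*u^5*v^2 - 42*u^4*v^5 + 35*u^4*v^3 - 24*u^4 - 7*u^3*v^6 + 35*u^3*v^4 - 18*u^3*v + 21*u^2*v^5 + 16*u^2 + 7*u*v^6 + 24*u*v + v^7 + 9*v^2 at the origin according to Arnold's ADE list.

A_{6}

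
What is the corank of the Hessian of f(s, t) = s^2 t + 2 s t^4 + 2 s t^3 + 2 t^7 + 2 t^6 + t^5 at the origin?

The Hessian at 0 is [[0, 0], [0, 0]] of rank 0; hence corank 2.

2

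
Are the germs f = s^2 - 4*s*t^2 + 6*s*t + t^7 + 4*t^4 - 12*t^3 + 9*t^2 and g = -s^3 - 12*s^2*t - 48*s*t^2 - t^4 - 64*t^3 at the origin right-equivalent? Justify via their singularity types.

No.

The Hessian of f at 0 is [[2, 6], [6, 18]] with rank 1, so corank 1. A Groebner basis of the Jacobian ideal J(f) in C{s,t} is {s^3 + 9*s^2*t + 27*s^2/2 + 54*s*t + 81*s/4 + 243*t/4, -s/2 + t^2 - 3*t/2}; counting standard monomials gives mu = 6. Corank 1: A-series; mu = 6 gives A_6. The Hessian of g at 0 is [[0, 0], [0, 0]] with rank 0, so corank 2. A Groebner basis of the Jacobian ideal J(g) in C{s,t} is {t^3, s^2 + 8*s*t + 16*t^2}; counting standard monomials gives mu = 6. Corank 2; j^3 = -(s + 4*t)^3 is a perfect cube, so E-series; the 4-jet and mu = 6 give E_6. f is A_6 but g is E_6, hence not right-equivalent.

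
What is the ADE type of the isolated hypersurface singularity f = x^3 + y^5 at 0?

E8

The Hessian of f at 0 has rank 0. Corank 2; j^3 = x^3 is a perfect cube, so E-series; the 5-jet and mu = 8 give E_8.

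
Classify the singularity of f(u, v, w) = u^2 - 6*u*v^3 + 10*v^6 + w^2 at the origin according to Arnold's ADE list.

A_{5}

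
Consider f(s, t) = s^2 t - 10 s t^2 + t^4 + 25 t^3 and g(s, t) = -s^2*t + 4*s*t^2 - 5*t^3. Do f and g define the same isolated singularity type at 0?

No.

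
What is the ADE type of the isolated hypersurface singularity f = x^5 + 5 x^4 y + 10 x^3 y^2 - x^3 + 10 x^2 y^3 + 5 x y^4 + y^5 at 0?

E_8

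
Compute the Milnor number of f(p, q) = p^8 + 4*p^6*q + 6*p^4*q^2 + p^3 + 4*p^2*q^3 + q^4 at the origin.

The Hessian of f at 0 has rank 0. Corank 2; j^3 = p^3 is a perfect cube, so E-series; the 4-jet and mu = 6 give E_6.

6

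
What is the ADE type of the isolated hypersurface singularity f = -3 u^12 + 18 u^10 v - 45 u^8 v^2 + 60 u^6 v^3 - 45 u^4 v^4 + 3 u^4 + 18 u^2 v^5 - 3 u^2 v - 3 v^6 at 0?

The Hessian of f at 0 has rank 0. Corank 2; j^3 = -3*u^2*v has shape L^2 M (L != M), so D-series; mu = 7 gives D_7.

D_7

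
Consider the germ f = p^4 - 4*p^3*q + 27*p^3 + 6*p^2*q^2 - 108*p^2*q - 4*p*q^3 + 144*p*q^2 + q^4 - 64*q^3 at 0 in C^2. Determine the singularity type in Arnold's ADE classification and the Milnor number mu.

The Hessian of f at 0 has rank 0. Corank 2; j^3 = (3*p - 4*q)^3 is a perfect cube, so E-series; the 4-jet and mu = 6 give E_6.

Type E_{6}, Milnor number mu = 6.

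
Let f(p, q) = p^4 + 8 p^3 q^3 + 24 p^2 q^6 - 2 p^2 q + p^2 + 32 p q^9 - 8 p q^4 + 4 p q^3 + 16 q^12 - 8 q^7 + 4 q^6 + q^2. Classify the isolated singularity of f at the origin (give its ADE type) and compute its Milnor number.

Type A1, Milnor number mu = 1.

The Hessian of f at 0 is [[2, 0], [0, 2]] with rank 2, so corank 0. A Groebner basis of the Jacobian ideal J(f) in C{p,q} is {p, q}; counting standard monomials gives mu = 1. Corank 0: nondegenerate Morse point, so A_1.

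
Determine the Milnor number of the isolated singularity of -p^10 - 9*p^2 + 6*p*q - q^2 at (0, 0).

9

The Hessian of f at 0 is [[-18, 6], [6, -2]] with rank 1, so corank 1. A Groebner basis of the Jacobian ideal J(f) in C{p,q} is {q^9, p - q/3}; counting standard monomials gives mu = 9. Corank 1: A-series; mu = 9 gives A_9.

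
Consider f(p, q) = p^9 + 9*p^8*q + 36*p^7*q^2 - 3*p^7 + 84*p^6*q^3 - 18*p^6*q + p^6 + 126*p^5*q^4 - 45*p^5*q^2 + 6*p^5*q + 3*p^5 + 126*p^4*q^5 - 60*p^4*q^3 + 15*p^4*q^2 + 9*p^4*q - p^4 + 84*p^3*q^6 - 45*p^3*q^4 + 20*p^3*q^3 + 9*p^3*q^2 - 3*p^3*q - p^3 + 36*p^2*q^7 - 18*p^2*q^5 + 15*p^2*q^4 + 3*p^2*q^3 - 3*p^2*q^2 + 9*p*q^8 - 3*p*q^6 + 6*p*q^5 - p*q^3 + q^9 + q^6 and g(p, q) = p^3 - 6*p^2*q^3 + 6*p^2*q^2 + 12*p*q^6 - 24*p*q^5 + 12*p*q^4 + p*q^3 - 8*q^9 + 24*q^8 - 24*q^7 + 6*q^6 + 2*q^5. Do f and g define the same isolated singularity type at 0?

Yes.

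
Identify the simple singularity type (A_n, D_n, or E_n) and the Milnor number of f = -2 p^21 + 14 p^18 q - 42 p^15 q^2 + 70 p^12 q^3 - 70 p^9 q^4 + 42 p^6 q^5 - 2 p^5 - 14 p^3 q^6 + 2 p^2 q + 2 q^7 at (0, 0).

Type D_{8}, Milnor number mu = 8.

The Hessian of f at 0 has rank 0. Corank 2; j^3 = 2*p^2*q has shape L^2 M (L != M), so D-series; mu = 8 gives D_8.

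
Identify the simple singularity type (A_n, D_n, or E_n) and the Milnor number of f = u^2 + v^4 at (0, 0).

The Hessian of f at 0 has rank 1. Corank 1: A-series; mu = 3 gives A_3.

Type A3, Milnor number mu = 3.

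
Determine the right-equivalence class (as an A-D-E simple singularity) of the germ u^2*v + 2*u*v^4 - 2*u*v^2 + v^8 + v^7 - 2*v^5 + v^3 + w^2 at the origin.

The Hessian of f at 0 is [[0, 0, 0], [0, 0, 0], [0, 0, 2]] with rank 1, so corank 2. A Groebner basis of the Jacobian ideal J(f) in C{u,v,w} is {u^2*v^2 + 16*u^2*v + 2*u^2 - 32*u*v^2 - 3*u*v + 16*v^3 + v^2, 8*u^2*v + u^2 + u*v^3 - 16*u*v^2 - u*v + 8*v^3, u*v + v^4 - v^2, u^3 - 3*u^2*v + 3*u*v^2 - v^3, w}; counting standard monomials gives mu = 9. Corank 2; j^3 = v*(u - v)^2 has shape L^2 M (L != M), so D-series; mu = 9 gives D_9.

D_{9}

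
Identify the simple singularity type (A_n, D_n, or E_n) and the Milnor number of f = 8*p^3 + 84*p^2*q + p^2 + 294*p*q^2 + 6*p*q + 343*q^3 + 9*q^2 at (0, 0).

Type A_{2}, Milnor number mu = 2.

The Hessian of f at 0 is [[2, 6], [6, 18]] with rank 1, so corank 1. A Groebner basis of the Jacobian ideal J(f) in C{p,q} is {q^2, p + 3*q}; counting standard monomials gives mu = 2. Corank 1: A-series; mu = 2 gives A_2.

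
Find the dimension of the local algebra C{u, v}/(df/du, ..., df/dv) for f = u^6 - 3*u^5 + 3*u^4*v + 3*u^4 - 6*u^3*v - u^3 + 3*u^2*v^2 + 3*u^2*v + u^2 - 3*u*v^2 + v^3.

2

The Hessian of f at 0 has rank 1. Corank 1: A-series; mu = 2 gives A_2.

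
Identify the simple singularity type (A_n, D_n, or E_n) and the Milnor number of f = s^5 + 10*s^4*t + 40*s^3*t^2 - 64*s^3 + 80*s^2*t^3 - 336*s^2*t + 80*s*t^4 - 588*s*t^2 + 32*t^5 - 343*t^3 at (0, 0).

The Hessian of f at 0 is [[0, 0], [0, 0]] with rank 0, so corank 2. A Groebner basis of the Jacobian ideal J(f) in C{s,t} is {t^5, s*t^3 + 29*t^4/16, s^2 + 7*s*t/2 + 49*t^2/16}; counting standard monomials gives mu = 8. Corank 2; j^3 = -(4*s + 7*t)^3 is a perfect cube, so E-series; the 5-jet and mu = 8 give E_8.

Type E_8, Milnor number mu = 8.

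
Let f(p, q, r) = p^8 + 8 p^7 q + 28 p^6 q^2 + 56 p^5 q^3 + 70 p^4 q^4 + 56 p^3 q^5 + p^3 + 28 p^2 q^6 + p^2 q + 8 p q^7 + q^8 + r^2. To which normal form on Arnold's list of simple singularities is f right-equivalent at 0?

The Hessian of f at 0 is [[0, 0, 0], [0, 0, 0], [0, 0, 2]] with rank 1, so corank 2. A Groebner basis of the Jacobian ideal J(f) in C{p,q,r} is {-p*q/8 + q^7, p*q^2, p^2 + p*q, r}; counting standard monomials gives mu = 9. Corank 2; j^3 = p^2*(p + q) has shape L^2 M (L != M), so D-series; mu = 9 gives D_9.

D_9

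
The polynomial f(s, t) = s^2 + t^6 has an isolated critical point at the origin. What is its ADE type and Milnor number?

Type A_{5}, Milnor number mu = 5.

The Hessian of f at 0 is [[2, 0], [0, 0]] with rank 1, so corank 1. A Groebner basis of the Jacobian ideal J(f) in C{s,t} is {t^5, s}; counting standard monomials gives mu = 5. Corank 1: A-series; mu = 5 gives A_5.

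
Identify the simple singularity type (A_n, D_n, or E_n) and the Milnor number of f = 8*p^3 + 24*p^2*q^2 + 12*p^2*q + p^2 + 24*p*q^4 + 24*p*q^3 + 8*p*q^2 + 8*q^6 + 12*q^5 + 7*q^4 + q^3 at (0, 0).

Type A2, Milnor number mu = 2.

The Hessian of f at 0 has rank 1. Corank 1: A-series; mu = 2 gives A_2.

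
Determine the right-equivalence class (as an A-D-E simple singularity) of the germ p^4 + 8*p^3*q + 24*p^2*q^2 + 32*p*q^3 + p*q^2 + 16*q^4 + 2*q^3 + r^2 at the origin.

The Hessian of f at 0 has rank 1. Corank 2; j^3 = q^2*(p + 2*q) has shape L^2 M (L != M), so D-series; mu = 5 gives D_5.

D_{5}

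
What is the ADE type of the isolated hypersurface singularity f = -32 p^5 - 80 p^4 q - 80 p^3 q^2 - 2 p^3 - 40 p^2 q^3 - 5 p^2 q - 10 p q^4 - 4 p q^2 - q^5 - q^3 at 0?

The Hessian of f at 0 has rank 0. Corank 2; j^3 = -(p + q)^2*(2*p + q) has shape L^2 M (L != M), so D-series; mu = 6 gives D_6.

D_{6}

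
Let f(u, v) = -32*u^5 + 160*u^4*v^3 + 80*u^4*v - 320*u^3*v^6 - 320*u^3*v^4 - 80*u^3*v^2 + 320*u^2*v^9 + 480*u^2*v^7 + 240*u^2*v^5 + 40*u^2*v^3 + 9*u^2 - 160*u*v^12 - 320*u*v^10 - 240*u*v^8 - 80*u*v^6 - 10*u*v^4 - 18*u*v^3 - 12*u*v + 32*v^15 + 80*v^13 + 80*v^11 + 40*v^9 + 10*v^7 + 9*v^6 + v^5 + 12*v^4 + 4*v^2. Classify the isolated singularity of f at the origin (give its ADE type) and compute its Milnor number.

The Hessian of f at 0 is [[18, -12], [-12, 8]] with rank 1, so corank 1. A Groebner basis of the Jacobian ideal J(f) in C{u,v} is {-u + v^3 + 2*v/3, u^2 - 4*v^2/9, u*v - 2*v^2/3}; counting standard monomials gives mu = 4. Corank 1: A-series; mu = 4 gives A_4.

Type A_{4}, Milnor number mu = 4.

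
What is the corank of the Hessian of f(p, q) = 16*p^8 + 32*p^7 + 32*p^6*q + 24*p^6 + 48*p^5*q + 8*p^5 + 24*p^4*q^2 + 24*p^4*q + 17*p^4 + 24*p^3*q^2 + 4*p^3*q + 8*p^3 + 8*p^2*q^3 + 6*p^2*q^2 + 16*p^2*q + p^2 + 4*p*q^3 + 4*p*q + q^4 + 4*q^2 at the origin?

1

The Hessian at 0 is [[2, 4], [4, 8]] of rank 1; hence corank 1.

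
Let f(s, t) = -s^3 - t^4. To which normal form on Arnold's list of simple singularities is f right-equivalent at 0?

The Hessian of f at 0 is [[0, 0], [0, 0]] with rank 0, so corank 2. A Groebner basis of the Jacobian ideal J(f) in C{s,t} is {t^3, s^2}; counting standard monomials gives mu = 6. Corank 2; j^3 = -s^3 is a perfect cube, so E-series; the 4-jet and mu = 6 give E_6.

E_6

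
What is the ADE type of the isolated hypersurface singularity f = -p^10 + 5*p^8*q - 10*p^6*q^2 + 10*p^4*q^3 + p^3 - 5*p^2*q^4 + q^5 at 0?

E_8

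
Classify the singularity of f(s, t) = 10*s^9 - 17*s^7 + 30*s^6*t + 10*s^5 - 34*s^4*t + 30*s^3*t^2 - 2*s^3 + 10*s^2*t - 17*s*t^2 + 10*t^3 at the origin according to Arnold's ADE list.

The Hessian of f at 0 is [[0, 0], [0, 0]] with rank 0, so corank 2. A Groebner basis of the Jacobian ideal J(f) in C{s,t} is {t^3, s^2 - 11*t^2/2, s*t - 5*t^2/2}; counting standard monomials gives mu = 4. Corank 2; j^3 = -(s - 2*t)*(2*s^2 - 6*s*t + 5*t^2) splits into three distinct lines over C (the quadratic factor has nonzero discriminant), so D_4.

D4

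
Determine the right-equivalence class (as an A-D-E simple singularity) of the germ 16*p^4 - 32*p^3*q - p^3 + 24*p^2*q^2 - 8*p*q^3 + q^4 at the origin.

E_6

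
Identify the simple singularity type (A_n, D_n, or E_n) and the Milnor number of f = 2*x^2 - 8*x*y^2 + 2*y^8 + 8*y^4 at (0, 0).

Type A_{7}, Milnor number mu = 7.

The Hessian of f at 0 has rank 1. Corank 1: A-series; mu = 7 gives A_7.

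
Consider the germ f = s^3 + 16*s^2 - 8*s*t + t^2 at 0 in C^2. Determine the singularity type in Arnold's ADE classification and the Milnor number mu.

Type A2, Milnor number mu = 2.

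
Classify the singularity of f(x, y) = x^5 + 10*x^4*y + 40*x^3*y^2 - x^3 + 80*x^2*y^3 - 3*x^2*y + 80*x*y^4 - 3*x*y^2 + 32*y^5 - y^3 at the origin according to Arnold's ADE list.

E_{8}

The Hessian of f at 0 has rank 0. Corank 2; j^3 = -(x + y)^3 is a perfect cube, so E-series; the 5-jet and mu = 8 give E_8.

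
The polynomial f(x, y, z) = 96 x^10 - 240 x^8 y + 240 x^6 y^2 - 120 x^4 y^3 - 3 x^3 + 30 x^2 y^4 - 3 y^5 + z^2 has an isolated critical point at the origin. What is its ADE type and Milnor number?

Type E_8, Milnor number mu = 8.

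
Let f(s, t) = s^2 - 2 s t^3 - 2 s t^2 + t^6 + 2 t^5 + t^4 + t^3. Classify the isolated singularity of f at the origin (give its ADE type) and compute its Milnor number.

Type A_{2}, Milnor number mu = 2.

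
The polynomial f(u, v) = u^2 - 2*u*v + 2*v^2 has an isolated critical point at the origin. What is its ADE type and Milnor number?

Type A_1, Milnor number mu = 1.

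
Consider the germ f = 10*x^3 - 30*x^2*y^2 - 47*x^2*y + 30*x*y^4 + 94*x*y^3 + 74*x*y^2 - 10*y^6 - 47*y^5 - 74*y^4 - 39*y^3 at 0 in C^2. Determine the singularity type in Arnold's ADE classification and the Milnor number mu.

The Hessian of f at 0 is [[0, 0], [0, 0]] with rank 0, so corank 2. A Groebner basis of the Jacobian ideal J(f) in C{x,y} is {y^3, x^2 - 23*y^2/11, x*y - 16*y^2/11}; counting standard monomials gives mu = 4. Corank 2; j^3 = (2*x - 3*y)*(5*x^2 - 16*x*y + 13*y^2) splits into three distinct lines over C (the quadratic factor has nonzero discriminant), so D_4.

Type D_{4}, Milnor number mu = 4.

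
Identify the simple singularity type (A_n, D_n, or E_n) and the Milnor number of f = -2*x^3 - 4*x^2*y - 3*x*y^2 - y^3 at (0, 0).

Type D4, Milnor number mu = 4.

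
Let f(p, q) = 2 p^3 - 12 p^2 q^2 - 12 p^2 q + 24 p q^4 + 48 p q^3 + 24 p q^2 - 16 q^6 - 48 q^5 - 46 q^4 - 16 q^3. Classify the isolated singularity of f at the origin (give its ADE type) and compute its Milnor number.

The Hessian of f at 0 is [[0, 0], [0, 0]] with rank 0, so corank 2. A Groebner basis of the Jacobian ideal J(f) in C{p,q} is {p^3 - 3*p^2 + 12*p*q - 12*q^2, p^2*q - p^2 + 4*p*q - 4*q^2, -p^2/4 + p*q^2 + p*q - q^2, q^3}; counting standard monomials gives mu = 6. Corank 2; j^3 = 2*(p - 2*q)^3 is a perfect cube, so E-series; the 4-jet and mu = 6 give E_6.

Type E6, Milnor number mu = 6.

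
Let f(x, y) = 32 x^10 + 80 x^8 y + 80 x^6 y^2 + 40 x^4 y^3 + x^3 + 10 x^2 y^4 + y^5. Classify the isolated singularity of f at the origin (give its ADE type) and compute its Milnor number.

Type E8, Milnor number mu = 8.

The Hessian of f at 0 has rank 0. Corank 2; j^3 = x^3 is a perfect cube, so E-series; the 5-jet and mu = 8 give E_8.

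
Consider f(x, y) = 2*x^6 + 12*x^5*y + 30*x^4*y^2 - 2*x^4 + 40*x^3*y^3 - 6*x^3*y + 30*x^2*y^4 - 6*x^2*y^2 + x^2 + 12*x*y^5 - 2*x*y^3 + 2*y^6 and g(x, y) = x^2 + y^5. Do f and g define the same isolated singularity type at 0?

No.

The Hessian of f at 0 has rank 1. Corank 1: A-series; mu = 5 gives A_5. The Hessian of g at 0 has rank 1. Corank 1: A-series; mu = 4 gives A_4. f is A_5 but g is A_4, hence not right-equivalent.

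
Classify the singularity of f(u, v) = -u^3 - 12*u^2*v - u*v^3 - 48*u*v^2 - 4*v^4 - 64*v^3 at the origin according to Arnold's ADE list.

E_7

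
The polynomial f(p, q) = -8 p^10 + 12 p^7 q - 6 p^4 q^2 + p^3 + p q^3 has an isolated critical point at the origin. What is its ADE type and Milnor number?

The Hessian of f at 0 is [[0, 0], [0, 0]] with rank 0, so corank 2. A Groebner basis of the Jacobian ideal J(f) in C{p,q} is {p^3, p*q^2, 3*p^2 + q^3}; counting standard monomials gives mu = 7. Corank 2; j^3 = p^3 is a perfect cube, so E-series; the 4-jet and mu = 7 give E_7.

Type E_{7}, Milnor number mu = 7.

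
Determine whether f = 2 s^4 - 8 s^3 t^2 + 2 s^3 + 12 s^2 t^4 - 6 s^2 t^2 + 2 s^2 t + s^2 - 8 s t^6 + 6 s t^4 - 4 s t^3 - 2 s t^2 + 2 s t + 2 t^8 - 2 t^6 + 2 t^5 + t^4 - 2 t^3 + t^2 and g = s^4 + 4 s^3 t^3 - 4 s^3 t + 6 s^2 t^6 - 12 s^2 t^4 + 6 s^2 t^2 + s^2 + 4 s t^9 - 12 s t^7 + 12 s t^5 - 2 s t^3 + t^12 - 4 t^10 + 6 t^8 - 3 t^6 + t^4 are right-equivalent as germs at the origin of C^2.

Yes.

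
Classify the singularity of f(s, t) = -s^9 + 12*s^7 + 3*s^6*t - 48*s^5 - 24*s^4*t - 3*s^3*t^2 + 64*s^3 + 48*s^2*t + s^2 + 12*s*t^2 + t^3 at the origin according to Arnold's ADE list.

The Hessian of f at 0 has rank 1. Corank 1: A-series; mu = 2 gives A_2.

A_2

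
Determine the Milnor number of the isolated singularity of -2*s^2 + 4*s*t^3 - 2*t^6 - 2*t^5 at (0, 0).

4

The Hessian of f at 0 is [[-4, 0], [0, 0]] with rank 1, so corank 1. A Groebner basis of the Jacobian ideal J(f) in C{s,t} is {-s + t^3, s^2, s*t}; counting standard monomials gives mu = 4. Corank 1: A-series; mu = 4 gives A_4.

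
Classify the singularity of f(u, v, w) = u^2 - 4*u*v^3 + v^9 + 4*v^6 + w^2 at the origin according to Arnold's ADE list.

A_{8}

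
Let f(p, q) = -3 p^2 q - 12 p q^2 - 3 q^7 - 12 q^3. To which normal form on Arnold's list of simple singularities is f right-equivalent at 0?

D8

The Hessian of f at 0 has rank 0. Corank 2; j^3 = -3*q*(p + 2*q)^2 has shape L^2 M (L != M), so D-series; mu = 8 gives D_8.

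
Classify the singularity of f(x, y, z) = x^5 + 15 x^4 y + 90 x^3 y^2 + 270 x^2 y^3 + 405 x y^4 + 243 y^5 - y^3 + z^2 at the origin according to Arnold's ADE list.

E_8

The Hessian of f at 0 has rank 1. Corank 2; j^3 = -y^3 is a perfect cube, so E-series; the 5-jet and mu = 8 give E_8.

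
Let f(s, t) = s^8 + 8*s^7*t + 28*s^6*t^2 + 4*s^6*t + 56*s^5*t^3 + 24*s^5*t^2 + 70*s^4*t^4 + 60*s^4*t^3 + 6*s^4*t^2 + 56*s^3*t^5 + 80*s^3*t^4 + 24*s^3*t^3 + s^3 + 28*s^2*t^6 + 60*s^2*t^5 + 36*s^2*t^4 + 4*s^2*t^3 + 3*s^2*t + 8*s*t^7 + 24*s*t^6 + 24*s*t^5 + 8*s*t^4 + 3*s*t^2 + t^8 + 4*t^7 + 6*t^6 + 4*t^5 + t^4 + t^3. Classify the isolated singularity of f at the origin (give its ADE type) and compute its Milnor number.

The Hessian of f at 0 is [[0, 0], [0, 0]] with rank 0, so corank 2. A Groebner basis of the Jacobian ideal J(f) in C{s,t} is {t^3, s^2 + 2*s*t + t^2}; counting standard monomials gives mu = 6. Corank 2; j^3 = (s + t)^3 is a perfect cube, so E-series; the 4-jet and mu = 6 give E_6.

Type E_{6}, Milnor number mu = 6.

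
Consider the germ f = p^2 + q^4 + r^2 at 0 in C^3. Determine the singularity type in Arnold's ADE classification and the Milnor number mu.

Type A3, Milnor number mu = 3.

The Hessian of f at 0 has rank 2. Corank 1: A-series; mu = 3 gives A_3.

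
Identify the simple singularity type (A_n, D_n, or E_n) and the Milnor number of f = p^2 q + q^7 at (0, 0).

Type D_{8}, Milnor number mu = 8.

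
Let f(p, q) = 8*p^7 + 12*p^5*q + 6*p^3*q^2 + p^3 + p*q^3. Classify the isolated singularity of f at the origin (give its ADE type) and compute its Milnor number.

Type E7, Milnor number mu = 7.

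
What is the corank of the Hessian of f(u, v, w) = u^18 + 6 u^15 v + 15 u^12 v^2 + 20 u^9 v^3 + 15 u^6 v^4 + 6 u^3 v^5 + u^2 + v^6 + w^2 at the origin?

1

Hessian at 0 has rank 2.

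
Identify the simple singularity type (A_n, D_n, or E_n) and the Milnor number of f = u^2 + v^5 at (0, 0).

Type A_4, Milnor number mu = 4.

The Hessian of f at 0 has rank 1. Corank 1: A-series; mu = 4 gives A_4.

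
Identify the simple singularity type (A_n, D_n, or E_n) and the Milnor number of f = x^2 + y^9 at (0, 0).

Type A8, Milnor number mu = 8.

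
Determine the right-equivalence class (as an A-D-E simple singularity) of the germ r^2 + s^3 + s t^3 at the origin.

E_{7}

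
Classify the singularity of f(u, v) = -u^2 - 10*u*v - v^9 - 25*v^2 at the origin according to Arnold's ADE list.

The Hessian of f at 0 is [[-2, -10], [-10, -50]] with rank 1, so corank 1. A Groebner basis of the Jacobian ideal J(f) in C{u,v} is {v^8, u + 5*v}; counting standard monomials gives mu = 8. Corank 1: A-series; mu = 8 gives A_8.

A_{8}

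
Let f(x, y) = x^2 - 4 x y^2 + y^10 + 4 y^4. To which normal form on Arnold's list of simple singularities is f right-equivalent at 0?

The Hessian of f at 0 has rank 1. Corank 1: A-series; mu = 9 gives A_9.

A_9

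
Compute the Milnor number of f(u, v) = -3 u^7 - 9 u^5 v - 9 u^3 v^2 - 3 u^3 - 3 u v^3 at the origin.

The Hessian of f at 0 has rank 0. Corank 2; j^3 = -3*u^3 is a perfect cube, so E-series; the 4-jet and mu = 7 give E_7.

7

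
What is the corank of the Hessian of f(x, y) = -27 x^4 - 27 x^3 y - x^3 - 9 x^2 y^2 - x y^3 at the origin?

Hessian at 0 has rank 0.

2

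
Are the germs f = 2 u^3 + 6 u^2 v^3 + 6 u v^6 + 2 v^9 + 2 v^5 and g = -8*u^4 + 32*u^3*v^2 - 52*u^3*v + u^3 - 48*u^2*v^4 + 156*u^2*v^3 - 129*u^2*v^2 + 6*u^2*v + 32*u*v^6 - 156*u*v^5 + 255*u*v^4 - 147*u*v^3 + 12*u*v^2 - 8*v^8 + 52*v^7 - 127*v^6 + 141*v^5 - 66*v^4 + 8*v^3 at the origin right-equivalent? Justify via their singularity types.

No.

The Hessian of f at 0 is [[0, 0], [0, 0]] with rank 0, so corank 2. A Groebner basis of the Jacobian ideal J(f) in C{u,v} is {u^2/2 + u*v^3, v^4, u^3, u^2*v}; counting standard monomials gives mu = 8. Corank 2; j^3 = 2*u^3 is a perfect cube, so E-series; the 5-jet and mu = 8 give E_8. The Hessian of g at 0 is [[0, 0], [0, 0]] with rank 0, so corank 2. A Groebner basis of the Jacobian ideal J(g) in C{u,v} is {u^2/3 + 4*u*v/3 + v^4 + v^3/9 + 4*v^2/3, u^3 - 2*u^2/3 - 8*u*v/3 + 70*v^3/9 - 8*v^2/3, u^2*v + u^2/3 + 4*u*v/3 - 35*v^3/9 + 4*v^2/3, -u^2/9 + u*v^2 - 4*u*v/9 + 53*v^3/27 - 4*v^2/9}; counting standard monomials gives mu = 7. Corank 2; j^3 = (u + 2*v)^3 is a perfect cube, so E-series; the 4-jet and mu = 7 give E_7. f is E_8 but g is E_7, hence not right-equivalent.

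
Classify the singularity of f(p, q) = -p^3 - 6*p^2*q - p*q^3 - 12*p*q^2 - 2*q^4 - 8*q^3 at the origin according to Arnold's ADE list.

The Hessian of f at 0 has rank 0. Corank 2; j^3 = -(p + 2*q)^3 is a perfect cube, so E-series; the 4-jet and mu = 7 give E_7.

E_{7}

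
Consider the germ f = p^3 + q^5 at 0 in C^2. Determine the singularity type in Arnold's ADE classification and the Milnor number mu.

Type E_{8}, Milnor number mu = 8.

The Hessian of f at 0 has rank 0. Corank 2; j^3 = p^3 is a perfect cube, so E-series; the 5-jet and mu = 8 give E_8.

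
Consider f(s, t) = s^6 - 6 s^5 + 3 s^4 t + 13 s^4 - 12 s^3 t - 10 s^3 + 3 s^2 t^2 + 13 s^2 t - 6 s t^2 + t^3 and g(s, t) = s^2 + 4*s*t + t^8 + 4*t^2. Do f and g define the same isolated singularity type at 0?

The Hessian of f at 0 has rank 0. Corank 2; j^3 = -(2*s - t)*(5*s^2 - 4*s*t + t^2) splits into three distinct lines over C (the quadratic factor has nonzero discriminant), so D_4. The Hessian of g at 0 has rank 1. Corank 1: A-series; mu = 7 gives A_7. f is D_4 but g is A_7, hence not right-equivalent.

No.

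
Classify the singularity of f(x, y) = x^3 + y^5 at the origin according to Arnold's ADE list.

The Hessian of f at 0 has rank 0. Corank 2; j^3 = x^3 is a perfect cube, so E-series; the 5-jet and mu = 8 give E_8.

E_8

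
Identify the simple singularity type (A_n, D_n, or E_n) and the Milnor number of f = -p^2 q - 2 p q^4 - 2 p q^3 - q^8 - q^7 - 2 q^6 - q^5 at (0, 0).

Type D9, Milnor number mu = 9.

The Hessian of f at 0 is [[0, 0], [0, 0]] with rank 0, so corank 2. A Groebner basis of the Jacobian ideal J(f) in C{p,q} is {p^2*q^2 - 10*p^2*q/17 + 3*p^2/17 - 4*p*q^2/17 + 7*p*q/17 + 7*q^3/17, 8*p^2*q/17 + p^2/17 + p*q^3 - 7*p*q^2/17 + 8*p*q/17 + 8*q^3/17, p*q + q^4 + q^3, p^3 + 11*p^2*q/17 - 5*p^2/17 + p*q^2/17 - 6*p*q/17 - 6*q^3/17}; counting standard monomials gives mu = 9. Corank 2; j^3 = -p^2*q has shape L^2 M (L != M), so D-series; mu = 9 gives D_9.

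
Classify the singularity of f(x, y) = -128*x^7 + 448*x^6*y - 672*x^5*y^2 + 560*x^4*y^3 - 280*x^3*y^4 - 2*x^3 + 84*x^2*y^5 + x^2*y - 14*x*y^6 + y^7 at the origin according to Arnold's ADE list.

The Hessian of f at 0 has rank 0. Corank 2; j^3 = -x^2*(2*x - y) has shape L^2 M (L != M), so D-series; mu = 8 gives D_8.

D_{8}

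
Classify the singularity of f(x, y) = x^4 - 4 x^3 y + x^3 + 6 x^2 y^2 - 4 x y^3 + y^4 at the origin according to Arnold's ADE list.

E6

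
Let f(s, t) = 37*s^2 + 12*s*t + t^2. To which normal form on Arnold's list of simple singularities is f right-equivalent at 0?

A_1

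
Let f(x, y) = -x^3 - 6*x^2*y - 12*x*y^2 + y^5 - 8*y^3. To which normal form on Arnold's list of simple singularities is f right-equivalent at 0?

E8

The Hessian of f at 0 is [[0, 0], [0, 0]] with rank 0, so corank 2. A Groebner basis of the Jacobian ideal J(f) in C{x,y} is {y^4, x^2 + 4*x*y + 4*y^2}; counting standard monomials gives mu = 8. Corank 2; j^3 = -(x + 2*y)^3 is a perfect cube, so E-series; the 5-jet and mu = 8 give E_8.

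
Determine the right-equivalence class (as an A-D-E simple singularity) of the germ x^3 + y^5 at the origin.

E_8

The Hessian of f at 0 has rank 0. Corank 2; j^3 = x^3 is a perfect cube, so E-series; the 5-jet and mu = 8 give E_8.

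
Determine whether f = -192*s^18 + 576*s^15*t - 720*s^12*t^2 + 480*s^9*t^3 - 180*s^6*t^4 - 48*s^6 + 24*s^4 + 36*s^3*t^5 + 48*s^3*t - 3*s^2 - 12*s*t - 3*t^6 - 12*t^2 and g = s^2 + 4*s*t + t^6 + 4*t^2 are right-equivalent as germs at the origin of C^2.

Yes.

The Hessian of f at 0 has rank 1. Corank 1: A-series; mu = 5 gives A_5. The Hessian of g at 0 has rank 1. Corank 1: A-series; mu = 5 gives A_5. Both have type A_5, hence right-equivalent.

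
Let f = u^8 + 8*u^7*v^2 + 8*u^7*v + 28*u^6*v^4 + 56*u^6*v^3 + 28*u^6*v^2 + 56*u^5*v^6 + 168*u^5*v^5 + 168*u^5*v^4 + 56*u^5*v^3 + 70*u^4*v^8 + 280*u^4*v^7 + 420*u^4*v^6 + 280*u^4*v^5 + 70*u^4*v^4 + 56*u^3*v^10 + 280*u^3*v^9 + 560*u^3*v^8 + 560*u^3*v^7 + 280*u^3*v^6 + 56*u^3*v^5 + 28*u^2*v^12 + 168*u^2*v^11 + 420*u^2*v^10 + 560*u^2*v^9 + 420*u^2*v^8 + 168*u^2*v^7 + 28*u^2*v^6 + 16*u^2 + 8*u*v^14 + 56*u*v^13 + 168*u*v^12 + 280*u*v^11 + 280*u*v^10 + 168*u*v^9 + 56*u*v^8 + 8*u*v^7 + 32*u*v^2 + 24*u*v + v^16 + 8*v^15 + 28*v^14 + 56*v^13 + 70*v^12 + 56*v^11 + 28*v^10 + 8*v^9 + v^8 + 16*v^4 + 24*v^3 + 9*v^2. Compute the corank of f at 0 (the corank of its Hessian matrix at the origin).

1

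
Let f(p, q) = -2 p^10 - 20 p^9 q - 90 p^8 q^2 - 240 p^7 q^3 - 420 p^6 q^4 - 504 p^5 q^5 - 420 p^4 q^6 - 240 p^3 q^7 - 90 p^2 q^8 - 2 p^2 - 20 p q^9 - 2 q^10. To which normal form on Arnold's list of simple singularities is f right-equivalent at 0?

The Hessian of f at 0 has rank 1. Corank 1: A-series; mu = 9 gives A_9.

A_{9}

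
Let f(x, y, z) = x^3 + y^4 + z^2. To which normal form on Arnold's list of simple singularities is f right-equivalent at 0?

E6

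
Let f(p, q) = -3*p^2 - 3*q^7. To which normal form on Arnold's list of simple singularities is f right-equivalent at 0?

The Hessian of f at 0 is [[-6, 0], [0, 0]] with rank 1, so corank 1. A Groebner basis of the Jacobian ideal J(f) in C{p,q} is {q^6, p}; counting standard monomials gives mu = 6. Corank 1: A-series; mu = 6 gives A_6.

A_6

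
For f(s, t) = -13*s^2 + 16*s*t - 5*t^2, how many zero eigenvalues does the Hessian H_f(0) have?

Hessian at 0 has rank 2.

0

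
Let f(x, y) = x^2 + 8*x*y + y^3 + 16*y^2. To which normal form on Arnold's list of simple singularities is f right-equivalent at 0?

A_{2}

The Hessian of f at 0 has rank 1. Corank 1: A-series; mu = 2 gives A_2.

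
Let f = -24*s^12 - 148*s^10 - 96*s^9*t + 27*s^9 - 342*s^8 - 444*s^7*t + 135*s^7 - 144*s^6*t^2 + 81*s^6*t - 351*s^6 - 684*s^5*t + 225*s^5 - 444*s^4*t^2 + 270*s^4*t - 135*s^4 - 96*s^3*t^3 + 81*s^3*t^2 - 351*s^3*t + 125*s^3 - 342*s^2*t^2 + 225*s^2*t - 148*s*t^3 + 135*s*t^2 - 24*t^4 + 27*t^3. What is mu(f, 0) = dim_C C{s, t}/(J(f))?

The Hessian of f at 0 has rank 0. Corank 2; j^3 = (5*s + 3*t)^3 is a perfect cube, so E-series; the 4-jet and mu = 7 give E_7.

7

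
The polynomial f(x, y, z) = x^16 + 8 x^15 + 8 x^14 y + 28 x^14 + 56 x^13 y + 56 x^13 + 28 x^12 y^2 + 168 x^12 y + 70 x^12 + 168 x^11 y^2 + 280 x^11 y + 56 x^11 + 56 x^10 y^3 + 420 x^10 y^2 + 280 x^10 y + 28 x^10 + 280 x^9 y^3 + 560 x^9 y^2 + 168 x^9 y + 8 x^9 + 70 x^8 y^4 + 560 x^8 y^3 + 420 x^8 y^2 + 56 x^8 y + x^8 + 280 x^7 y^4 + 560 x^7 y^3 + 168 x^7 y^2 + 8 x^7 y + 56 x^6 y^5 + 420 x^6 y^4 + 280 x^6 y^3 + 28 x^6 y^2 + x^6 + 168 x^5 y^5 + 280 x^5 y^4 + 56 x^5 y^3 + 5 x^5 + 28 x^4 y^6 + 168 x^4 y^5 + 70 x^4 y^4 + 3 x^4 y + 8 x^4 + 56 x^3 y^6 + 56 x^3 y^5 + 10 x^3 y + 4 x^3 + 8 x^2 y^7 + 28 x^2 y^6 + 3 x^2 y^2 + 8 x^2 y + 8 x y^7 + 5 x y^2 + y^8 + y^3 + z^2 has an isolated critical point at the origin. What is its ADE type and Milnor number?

Type D_{9}, Milnor number mu = 9.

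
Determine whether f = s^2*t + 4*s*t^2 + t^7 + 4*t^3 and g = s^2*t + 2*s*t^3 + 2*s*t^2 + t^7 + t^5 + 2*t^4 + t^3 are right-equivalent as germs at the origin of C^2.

Yes.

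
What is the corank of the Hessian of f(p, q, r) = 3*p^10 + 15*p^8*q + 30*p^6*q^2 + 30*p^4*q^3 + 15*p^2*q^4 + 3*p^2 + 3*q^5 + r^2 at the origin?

The Hessian at 0 is [[6, 0, 0], [0, 0, 0], [0, 0, 2]] of rank 2; hence corank 1.

1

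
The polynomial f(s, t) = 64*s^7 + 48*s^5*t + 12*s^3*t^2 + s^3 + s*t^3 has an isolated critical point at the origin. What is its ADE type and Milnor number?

The Hessian of f at 0 has rank 0. Corank 2; j^3 = s^3 is a perfect cube, so E-series; the 4-jet and mu = 7 give E_7.

Type E_7, Milnor number mu = 7.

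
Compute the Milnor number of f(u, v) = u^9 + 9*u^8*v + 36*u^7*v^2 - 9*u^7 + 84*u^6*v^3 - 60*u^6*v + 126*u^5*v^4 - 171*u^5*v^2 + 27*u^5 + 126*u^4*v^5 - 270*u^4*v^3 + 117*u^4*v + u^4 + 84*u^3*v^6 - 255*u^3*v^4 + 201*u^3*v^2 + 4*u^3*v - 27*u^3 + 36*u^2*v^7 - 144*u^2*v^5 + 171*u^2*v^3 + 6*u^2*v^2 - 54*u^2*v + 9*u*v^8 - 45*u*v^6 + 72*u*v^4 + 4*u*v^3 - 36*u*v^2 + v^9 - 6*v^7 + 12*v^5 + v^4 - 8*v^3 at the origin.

6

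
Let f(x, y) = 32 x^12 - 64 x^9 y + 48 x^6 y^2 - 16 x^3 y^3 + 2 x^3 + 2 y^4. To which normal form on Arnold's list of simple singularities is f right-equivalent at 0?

E_6

The Hessian of f at 0 has rank 0. Corank 2; j^3 = 2*x^3 is a perfect cube, so E-series; the 4-jet and mu = 6 give E_6.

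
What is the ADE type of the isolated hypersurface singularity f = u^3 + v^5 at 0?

The Hessian of f at 0 has rank 0. Corank 2; j^3 = u^3 is a perfect cube, so E-series; the 5-jet and mu = 8 give E_8.

E_{8}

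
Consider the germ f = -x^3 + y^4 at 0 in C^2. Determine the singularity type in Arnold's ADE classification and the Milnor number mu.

The Hessian of f at 0 has rank 0. Corank 2; j^3 = -x^3 is a perfect cube, so E-series; the 4-jet and mu = 6 give E_6.

Type E_6, Milnor number mu = 6.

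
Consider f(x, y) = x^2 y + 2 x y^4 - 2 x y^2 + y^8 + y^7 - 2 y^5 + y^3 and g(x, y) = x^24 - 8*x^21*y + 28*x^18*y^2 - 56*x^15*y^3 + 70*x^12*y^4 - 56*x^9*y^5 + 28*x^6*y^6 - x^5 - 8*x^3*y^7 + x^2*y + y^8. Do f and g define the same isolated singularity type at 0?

The Hessian of f at 0 has rank 0. Corank 2; j^3 = y*(x - y)^2 has shape L^2 M (L != M), so D-series; mu = 9 gives D_9. The Hessian of g at 0 has rank 0. Corank 2; j^3 = x^2*y has shape L^2 M (L != M), so D-series; mu = 9 gives D_9. Both have type D_9, hence right-equivalent.

Yes.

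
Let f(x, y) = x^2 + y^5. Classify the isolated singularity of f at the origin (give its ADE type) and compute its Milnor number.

Type A4, Milnor number mu = 4.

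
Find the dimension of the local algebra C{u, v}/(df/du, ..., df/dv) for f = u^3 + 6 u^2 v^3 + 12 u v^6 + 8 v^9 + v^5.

The Hessian of f at 0 is [[0, 0], [0, 0]] with rank 0, so corank 2. A Groebner basis of the Jacobian ideal J(f) in C{u,v} is {u^2/4 + u*v^3, v^4, u^3, u^2*v}; counting standard monomials gives mu = 8. Corank 2; j^3 = u^3 is a perfect cube, so E-series; the 5-jet and mu = 8 give E_8.

8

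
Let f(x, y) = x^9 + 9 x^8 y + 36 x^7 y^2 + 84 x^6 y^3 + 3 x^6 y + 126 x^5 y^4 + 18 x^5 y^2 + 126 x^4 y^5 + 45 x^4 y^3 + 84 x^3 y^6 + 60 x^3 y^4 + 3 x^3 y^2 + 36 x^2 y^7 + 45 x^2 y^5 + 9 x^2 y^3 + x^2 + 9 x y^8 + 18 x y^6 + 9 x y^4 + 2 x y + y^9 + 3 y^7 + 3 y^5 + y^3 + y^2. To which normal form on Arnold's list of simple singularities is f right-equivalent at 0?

A_{2}

The Hessian of f at 0 has rank 1. Corank 1: A-series; mu = 2 gives A_2.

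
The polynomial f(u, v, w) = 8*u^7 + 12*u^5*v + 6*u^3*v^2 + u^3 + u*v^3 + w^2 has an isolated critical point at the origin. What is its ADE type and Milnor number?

Type E7, Milnor number mu = 7.

The Hessian of f at 0 is [[0, 0, 0], [0, 0, 0], [0, 0, 2]] with rank 1, so corank 2. A Groebner basis of the Jacobian ideal J(f) in C{u,v,w} is {u^3, u*v^2, 3*u^2 + v^3, w}; counting standard monomials gives mu = 7. Corank 2; j^3 = u^3 is a perfect cube, so E-series; the 4-jet and mu = 7 give E_7.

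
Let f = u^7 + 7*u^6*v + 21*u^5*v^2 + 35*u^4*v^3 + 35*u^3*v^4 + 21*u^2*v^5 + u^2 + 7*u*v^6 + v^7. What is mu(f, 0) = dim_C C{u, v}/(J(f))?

6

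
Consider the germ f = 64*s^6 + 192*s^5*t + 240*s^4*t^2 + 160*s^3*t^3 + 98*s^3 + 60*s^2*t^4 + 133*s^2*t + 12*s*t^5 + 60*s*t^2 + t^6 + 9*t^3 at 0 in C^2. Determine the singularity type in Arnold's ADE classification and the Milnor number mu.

Type D7, Milnor number mu = 7.

The Hessian of f at 0 has rank 0. Corank 2; j^3 = (2*s + t)*(7*s + 3*t)^2 has shape L^2 M (L != M), so D-series; mu = 7 gives D_7.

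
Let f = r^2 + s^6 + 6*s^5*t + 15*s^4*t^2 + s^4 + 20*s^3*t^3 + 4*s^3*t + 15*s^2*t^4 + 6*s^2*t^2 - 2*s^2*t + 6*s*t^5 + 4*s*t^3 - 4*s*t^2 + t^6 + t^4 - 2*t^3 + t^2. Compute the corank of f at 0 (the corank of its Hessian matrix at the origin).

1

Hessian at 0 has rank 2.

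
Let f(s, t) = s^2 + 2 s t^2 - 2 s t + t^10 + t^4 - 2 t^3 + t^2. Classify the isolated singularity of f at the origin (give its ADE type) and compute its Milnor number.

The Hessian of f at 0 is [[2, -2], [-2, 2]] with rank 1, so corank 1. A Groebner basis of the Jacobian ideal J(f) in C{s,t} is {s^5 + 10*s^4 - 30*s^3*t - 35*s^3 + 54*s^2*t + 23*s^2 - 27*s*t - 4*s + 4*t, s^4*t + 4*s^4 - 10*s^3*t - 10*s^3 + 15*s^2*t + 6*s^2 - 7*s*t - s + t, s + t^2 - t}; counting standard monomials gives mu = 9. Corank 1: A-series; mu = 9 gives A_9.

Type A_{9}, Milnor number mu = 9.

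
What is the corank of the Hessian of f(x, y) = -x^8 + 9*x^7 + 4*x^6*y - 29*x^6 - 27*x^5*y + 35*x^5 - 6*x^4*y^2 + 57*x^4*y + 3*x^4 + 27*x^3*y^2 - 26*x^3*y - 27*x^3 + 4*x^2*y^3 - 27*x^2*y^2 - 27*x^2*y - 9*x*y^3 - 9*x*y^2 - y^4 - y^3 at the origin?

2

The Hessian at 0 is [[0, 0], [0, 0]] of rank 0; hence corank 2.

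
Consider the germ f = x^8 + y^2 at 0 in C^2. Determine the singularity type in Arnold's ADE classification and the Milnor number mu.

The Hessian of f at 0 has rank 1. Corank 1: A-series; mu = 7 gives A_7.

Type A_7, Milnor number mu = 7.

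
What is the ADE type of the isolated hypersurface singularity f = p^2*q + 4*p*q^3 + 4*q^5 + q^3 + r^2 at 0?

D4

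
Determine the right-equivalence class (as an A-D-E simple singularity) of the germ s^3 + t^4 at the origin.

E6

The Hessian of f at 0 has rank 0. Corank 2; j^3 = s^3 is a perfect cube, so E-series; the 4-jet and mu = 6 give E_6.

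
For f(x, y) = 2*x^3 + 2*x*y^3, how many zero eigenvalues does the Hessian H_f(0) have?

Hessian at 0 has rank 0.

2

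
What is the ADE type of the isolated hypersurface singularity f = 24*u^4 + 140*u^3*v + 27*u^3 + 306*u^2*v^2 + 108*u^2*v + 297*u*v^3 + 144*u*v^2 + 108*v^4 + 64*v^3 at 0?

The Hessian of f at 0 is [[0, 0], [0, 0]] with rank 0, so corank 2. A Groebner basis of the Jacobian ideal J(f) in C{u,v} is {19683*u^2/4 + 13122*u*v + v^4 + 27*v^3/4 + 8748*v^2, u^3 + 459*u^2 + 1224*u*v + 3*v^3 + 816*v^2, u^2*v - 891*u^2/4 - 594*u*v - 25*v^3/12 - 396*v^2, 81*u^2 + u*v^2 + 216*u*v + 13*v^3/9 + 144*v^2}; counting standard monomials gives mu = 7. Corank 2; j^3 = (3*u + 4*v)^3 is a perfect cube, so E-series; the 4-jet and mu = 7 give E_7.

E_{7}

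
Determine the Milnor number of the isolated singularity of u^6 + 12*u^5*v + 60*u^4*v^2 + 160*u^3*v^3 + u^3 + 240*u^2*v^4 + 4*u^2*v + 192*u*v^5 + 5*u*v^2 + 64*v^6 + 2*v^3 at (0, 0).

7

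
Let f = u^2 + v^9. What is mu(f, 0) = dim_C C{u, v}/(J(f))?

8

The Hessian of f at 0 is [[2, 0], [0, 0]] with rank 1, so corank 1. A Groebner basis of the Jacobian ideal J(f) in C{u,v} is {v^8, u}; counting standard monomials gives mu = 8. Corank 1: A-series; mu = 8 gives A_8.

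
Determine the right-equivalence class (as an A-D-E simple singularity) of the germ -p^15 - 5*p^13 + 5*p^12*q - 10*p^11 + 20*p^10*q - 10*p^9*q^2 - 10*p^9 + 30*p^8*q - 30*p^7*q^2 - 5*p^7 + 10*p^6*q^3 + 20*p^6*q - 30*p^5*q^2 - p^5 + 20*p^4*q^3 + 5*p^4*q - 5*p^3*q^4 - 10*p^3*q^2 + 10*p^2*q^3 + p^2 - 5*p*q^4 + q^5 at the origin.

A4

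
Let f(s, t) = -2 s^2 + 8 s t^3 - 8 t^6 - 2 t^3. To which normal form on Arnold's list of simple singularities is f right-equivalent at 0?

A2

The Hessian of f at 0 has rank 1. Corank 1: A-series; mu = 2 gives A_2.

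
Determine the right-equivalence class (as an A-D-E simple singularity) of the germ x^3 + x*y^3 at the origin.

E_{7}

The Hessian of f at 0 has rank 0. Corank 2; j^3 = x^3 is a perfect cube, so E-series; the 4-jet and mu = 7 give E_7.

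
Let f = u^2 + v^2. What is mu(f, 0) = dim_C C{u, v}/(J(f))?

1

The Hessian of f at 0 has rank 2. Corank 0: nondegenerate Morse point, so A_1.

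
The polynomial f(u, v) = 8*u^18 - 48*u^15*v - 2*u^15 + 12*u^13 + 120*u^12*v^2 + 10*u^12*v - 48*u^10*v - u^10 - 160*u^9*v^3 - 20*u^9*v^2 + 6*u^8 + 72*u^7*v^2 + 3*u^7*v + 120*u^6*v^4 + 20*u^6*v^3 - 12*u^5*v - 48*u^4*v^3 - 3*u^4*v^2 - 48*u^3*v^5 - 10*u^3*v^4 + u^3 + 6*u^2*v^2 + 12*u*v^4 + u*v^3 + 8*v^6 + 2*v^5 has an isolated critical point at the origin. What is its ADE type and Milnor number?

The Hessian of f at 0 has rank 0. Corank 2; j^3 = u^3 is a perfect cube, so E-series; the 4-jet and mu = 7 give E_7.

Type E_{7}, Milnor number mu = 7.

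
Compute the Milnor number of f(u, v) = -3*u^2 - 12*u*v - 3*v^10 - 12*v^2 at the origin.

9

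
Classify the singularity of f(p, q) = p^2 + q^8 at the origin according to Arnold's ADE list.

The Hessian of f at 0 has rank 1. Corank 1: A-series; mu = 7 gives A_7.

A7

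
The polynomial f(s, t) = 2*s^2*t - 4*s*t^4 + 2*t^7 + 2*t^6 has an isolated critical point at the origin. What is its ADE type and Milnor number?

Type D_7, Milnor number mu = 7.

The Hessian of f at 0 has rank 0. Corank 2; j^3 = 2*s^2*t has shape L^2 M (L != M), so D-series; mu = 7 gives D_7.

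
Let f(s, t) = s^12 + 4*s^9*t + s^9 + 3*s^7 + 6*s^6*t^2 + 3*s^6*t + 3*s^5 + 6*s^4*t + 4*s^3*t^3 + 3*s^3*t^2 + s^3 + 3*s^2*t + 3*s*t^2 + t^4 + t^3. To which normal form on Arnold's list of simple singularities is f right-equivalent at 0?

E_{6}

The Hessian of f at 0 has rank 0. Corank 2; j^3 = (s + t)^3 is a perfect cube, so E-series; the 4-jet and mu = 6 give E_6.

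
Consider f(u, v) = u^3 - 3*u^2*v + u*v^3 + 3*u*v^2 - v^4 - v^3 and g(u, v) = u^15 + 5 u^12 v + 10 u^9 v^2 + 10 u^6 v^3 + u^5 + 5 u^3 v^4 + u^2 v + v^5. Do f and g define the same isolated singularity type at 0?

The Hessian of f at 0 has rank 0. Corank 2; j^3 = (u - v)^3 is a perfect cube, so E-series; the 4-jet and mu = 7 give E_7. The Hessian of g at 0 has rank 0. Corank 2; j^3 = u^2*v has shape L^2 M (L != M), so D-series; mu = 6 gives D_6. f is E_7 but g is D_6, hence not right-equivalent.

No.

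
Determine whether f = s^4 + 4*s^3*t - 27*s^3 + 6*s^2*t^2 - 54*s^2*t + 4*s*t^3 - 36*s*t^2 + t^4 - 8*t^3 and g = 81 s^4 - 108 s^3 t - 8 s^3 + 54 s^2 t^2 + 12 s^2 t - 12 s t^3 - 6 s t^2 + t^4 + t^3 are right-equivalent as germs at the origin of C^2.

The Hessian of f at 0 has rank 0. Corank 2; j^3 = -(3*s + 2*t)^3 is a perfect cube, so E-series; the 4-jet and mu = 6 give E_6. The Hessian of g at 0 has rank 0. Corank 2; j^3 = -(2*s - t)^3 is a perfect cube, so E-series; the 4-jet and mu = 6 give E_6. Both have type E_6, hence right-equivalent.

Yes.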